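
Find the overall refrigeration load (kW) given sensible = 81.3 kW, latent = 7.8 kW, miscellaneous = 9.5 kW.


Q_total = Q_s + Q_l + Q_misc
Q_total = 81.3 + 7.8 + 9.5
Q_total = 98.6 kW

98.6


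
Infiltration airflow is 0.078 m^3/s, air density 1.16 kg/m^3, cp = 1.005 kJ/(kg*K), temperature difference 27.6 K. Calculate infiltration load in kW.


Q = V_dot * rho * cp * dT
Q = 0.078 * 1.16 * 1.005 * 27.6
Q = 2.51 kW

2.51


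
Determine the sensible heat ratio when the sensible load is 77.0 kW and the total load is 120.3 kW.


SHR = Q_sensible / Q_total
SHR = 77.0 / 120.3
SHR = 0.64

0.64


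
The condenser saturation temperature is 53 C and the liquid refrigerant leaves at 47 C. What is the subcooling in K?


Subcooling = T_cond - T_liquid
Subcooling = 53 - 47
Subcooling = 6 K

6


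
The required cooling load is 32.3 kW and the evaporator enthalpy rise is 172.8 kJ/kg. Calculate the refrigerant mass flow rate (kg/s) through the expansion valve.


m_dot = Q / dh
m_dot = 32.3 / 172.8
m_dot = 0.1869 kg/s

0.1869


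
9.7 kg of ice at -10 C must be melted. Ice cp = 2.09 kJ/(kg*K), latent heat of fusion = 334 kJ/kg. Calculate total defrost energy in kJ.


Sensible heat = cp * dT = 2.09 * 10 = 20.9 kJ/kg
Total per kg = 20.9 + 334 = 354.9 kJ/kg
Q = m * total = 9.7 * 354.9
Q = 3442.5 kJ

3442.5


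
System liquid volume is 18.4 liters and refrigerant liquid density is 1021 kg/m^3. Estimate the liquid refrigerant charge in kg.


Charge = V * rho / 1000
Charge = 18.4 * 1021 / 1000
Charge = 18.79 kg

18.79


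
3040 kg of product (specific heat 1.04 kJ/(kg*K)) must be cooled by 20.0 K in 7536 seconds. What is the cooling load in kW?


Q = m * cp * dT / t
Q = 3040 * 1.04 * 20.0 / 7536
Q = 8.391 kW

8.391


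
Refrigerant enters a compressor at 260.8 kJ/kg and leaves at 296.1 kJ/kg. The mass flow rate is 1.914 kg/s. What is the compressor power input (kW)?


dh = 296.1 - 260.8 = 35.3 kJ/kg
W = m_dot * dh = 1.914 * 35.3 = 67.56 kW

67.56


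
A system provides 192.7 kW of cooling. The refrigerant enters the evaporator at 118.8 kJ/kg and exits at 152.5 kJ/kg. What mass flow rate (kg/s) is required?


dh = 152.5 - 118.8 = 33.7 kJ/kg
m_dot = Q / dh = 192.7 / 33.7 = 5.7181 kg/s

5.7181


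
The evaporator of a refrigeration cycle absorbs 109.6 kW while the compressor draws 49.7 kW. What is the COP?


COP = Q_evap / W
COP = 109.6 / 49.7
COP = 2.205

2.205


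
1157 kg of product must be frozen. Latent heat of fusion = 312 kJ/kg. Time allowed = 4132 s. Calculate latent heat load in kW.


Q_lat = m * h_fg / t
Q_lat = 1157 * 312 / 4132
Q_lat = 87.36 kW

87.36


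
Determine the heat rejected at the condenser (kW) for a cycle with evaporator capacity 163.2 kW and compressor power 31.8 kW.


Q_cond = Q_evap + W
Q_cond = 163.2 + 31.8
Q_cond = 195.0 kW

195.0


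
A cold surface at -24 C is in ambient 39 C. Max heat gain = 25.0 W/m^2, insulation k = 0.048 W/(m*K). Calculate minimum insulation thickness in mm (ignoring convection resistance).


dT = 39 - (-24) = 63 K
thickness = k * dT / q_max * 1000
thickness = 0.048 * 63 / 25.0 * 1000
thickness = 121.0 mm

121.0


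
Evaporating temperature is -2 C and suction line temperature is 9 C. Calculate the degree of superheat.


Superheat = T_suction - T_evap
Superheat = 9 - (-2)
Superheat = 11 K

11


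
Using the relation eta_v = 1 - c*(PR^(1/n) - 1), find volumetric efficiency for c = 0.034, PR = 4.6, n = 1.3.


PR^(1/n) = 4.6^(1/1.3) = 3.23454887
eta_v = 1 - 0.034 * (3.23454887 - 1)
eta_v = 0.924

0.924


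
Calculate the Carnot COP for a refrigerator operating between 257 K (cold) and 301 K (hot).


dT = 301 - 257 = 44 K
COP_carnot = T_cold / dT = 257 / 44
COP_carnot = 5.841

5.841


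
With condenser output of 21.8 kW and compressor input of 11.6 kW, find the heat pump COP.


COP_hp = Q_cond / W
COP_hp = 21.8 / 11.6
COP_hp = 1.879

1.879


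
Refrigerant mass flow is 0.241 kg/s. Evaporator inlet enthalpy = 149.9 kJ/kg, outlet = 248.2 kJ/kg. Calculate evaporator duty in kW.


dh = 248.2 - 149.9 = 98.3 kJ/kg
Q_evap = m_dot * dh = 0.241 * 98.3
Q_evap = 23.69 kW

23.69


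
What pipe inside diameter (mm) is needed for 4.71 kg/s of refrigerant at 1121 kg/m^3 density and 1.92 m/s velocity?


A = m_dot / (rho * v) = 4.71 / (1121 * 1.92) = 0.002188336307 m^2
d = sqrt(4*A/pi) * 1000
d = 52.8 mm

52.8


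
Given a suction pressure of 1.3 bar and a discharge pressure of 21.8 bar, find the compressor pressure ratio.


PR = P_high / P_low
PR = 21.8 / 1.3
PR = 16.769

16.769


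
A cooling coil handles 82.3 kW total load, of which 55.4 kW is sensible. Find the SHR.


SHR = Q_sensible / Q_total
SHR = 55.4 / 82.3
SHR = 0.673

0.673


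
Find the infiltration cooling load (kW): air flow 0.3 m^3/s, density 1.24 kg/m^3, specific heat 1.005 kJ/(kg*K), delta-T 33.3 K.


Q = V_dot * rho * cp * dT
Q = 0.3 * 1.24 * 1.005 * 33.3
Q = 12.45 kW

12.45


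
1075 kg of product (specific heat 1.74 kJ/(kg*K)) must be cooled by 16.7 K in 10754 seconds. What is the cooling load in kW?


Q = m * cp * dT / t
Q = 1075 * 1.74 * 16.7 / 10754
Q = 2.905 kW

2.905


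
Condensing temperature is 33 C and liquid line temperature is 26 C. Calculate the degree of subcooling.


Subcooling = T_cond - T_liquid
Subcooling = 33 - 26
Subcooling = 7 K

7


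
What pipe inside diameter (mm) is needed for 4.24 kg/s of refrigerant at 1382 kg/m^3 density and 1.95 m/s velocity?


A = m_dot / (rho * v) = 4.24 / (1382 * 1.95) = 0.001573342239 m^2
d = sqrt(4*A/pi) * 1000
d = 44.8 mm

44.8


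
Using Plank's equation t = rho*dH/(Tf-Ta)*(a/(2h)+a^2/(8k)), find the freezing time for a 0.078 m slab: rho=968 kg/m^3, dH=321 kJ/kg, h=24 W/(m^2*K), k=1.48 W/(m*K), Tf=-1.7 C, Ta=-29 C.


dT = -1.7 - (-29) = 27.3 K
term1 = a/(2h) = 0.078/(2*24) = 0.001625
term2 = a^2/(8k) = 0.078^2/(8*1.48) = 0.0005138513514
t = rho*dH*1000/dT * (term1 + term2)
t = 968*321*1000/27.3 * (0.001625 + 0.0005138513514)
t = 24344 s

24344


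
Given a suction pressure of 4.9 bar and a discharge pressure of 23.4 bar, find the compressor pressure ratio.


PR = P_high / P_low
PR = 23.4 / 4.9
PR = 4.776

4.776


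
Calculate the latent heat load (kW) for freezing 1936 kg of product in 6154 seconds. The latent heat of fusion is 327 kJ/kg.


Q_lat = m * h_fg / t
Q_lat = 1936 * 327 / 6154
Q_lat = 102.87 kW

102.87


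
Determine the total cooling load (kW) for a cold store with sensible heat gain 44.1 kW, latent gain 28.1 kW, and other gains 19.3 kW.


Q_total = Q_s + Q_l + Q_misc
Q_total = 44.1 + 28.1 + 19.3
Q_total = 91.5 kW

91.5


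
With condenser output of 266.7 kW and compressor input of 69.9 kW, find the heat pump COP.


COP_hp = Q_cond / W
COP_hp = 266.7 / 69.9
COP_hp = 3.815

3.815


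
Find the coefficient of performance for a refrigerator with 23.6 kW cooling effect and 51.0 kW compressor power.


COP = Q_evap / W
COP = 23.6 / 51.0
COP = 0.463

0.463


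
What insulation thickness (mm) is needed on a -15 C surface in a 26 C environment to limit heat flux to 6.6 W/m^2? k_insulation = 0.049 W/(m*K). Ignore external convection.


dT = 26 - (-15) = 41 K
thickness = k * dT / q_max * 1000
thickness = 0.049 * 41 / 6.6 * 1000
thickness = 304.4 mm

304.4


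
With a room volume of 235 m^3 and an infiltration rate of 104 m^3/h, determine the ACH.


ACH = flow / volume
ACH = 104 / 235
ACH = 0.443

0.443


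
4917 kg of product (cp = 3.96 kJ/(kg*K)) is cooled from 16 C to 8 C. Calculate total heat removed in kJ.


dT = 16 - (8) = 8 K
Q = m * cp * dT = 4917 * 3.96 * 8
Q = 155771 kJ

155771


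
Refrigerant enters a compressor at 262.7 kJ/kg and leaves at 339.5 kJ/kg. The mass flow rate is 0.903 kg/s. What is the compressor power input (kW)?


dh = 339.5 - 262.7 = 76.8 kJ/kg
W = m_dot * dh = 0.903 * 76.8 = 69.35 kW

69.35


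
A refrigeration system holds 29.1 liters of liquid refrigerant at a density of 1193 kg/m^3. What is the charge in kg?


Charge = V * rho / 1000
Charge = 29.1 * 1193 / 1000
Charge = 34.72 kg

34.72


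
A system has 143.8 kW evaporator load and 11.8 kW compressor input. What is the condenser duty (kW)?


Q_cond = Q_evap + W
Q_cond = 143.8 + 11.8
Q_cond = 155.6 kW

155.6


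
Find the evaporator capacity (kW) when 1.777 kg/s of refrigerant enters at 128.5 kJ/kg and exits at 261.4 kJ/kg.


dh = 261.4 - 128.5 = 132.9 kJ/kg
Q_evap = m_dot * dh = 1.777 * 132.9
Q_evap = 236.16 kW

236.16


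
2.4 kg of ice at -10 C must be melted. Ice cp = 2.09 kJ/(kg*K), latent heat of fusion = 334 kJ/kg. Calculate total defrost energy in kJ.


Sensible heat = cp * dT = 2.09 * 10 = 20.9 kJ/kg
Total per kg = 20.9 + 334 = 354.9 kJ/kg
Q = m * total = 2.4 * 354.9
Q = 851.8 kJ

851.8


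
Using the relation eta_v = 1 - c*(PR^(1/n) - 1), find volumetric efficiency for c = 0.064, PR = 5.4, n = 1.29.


PR^(1/n) = 5.4^(1/1.29) = 3.69612883
eta_v = 1 - 0.064 * (3.69612883 - 1)
eta_v = 0.8274

0.8274


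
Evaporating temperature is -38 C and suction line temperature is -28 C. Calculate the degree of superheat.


Superheat = T_suction - T_evap
Superheat = -28 - (-38)
Superheat = 10 K

10


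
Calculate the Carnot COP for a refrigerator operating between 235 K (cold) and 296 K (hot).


dT = 296 - 235 = 61 K
COP_carnot = T_cold / dT = 235 / 61
COP_carnot = 3.852

3.852


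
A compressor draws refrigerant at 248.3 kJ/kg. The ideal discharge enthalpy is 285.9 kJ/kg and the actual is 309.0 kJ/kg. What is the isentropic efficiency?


dh_ideal = 285.9 - 248.3 = 37.6 kJ/kg
dh_actual = 309.0 - 248.3 = 60.7 kJ/kg
eta_s = dh_ideal / dh_actual = 37.6 / 60.7
eta_s = 0.6194

0.6194


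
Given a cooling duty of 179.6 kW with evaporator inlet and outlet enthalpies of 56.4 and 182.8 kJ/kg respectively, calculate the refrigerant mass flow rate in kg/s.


dh = 182.8 - 56.4 = 126.4 kJ/kg
m_dot = Q / dh = 179.6 / 126.4 = 1.4209 kg/s

1.4209


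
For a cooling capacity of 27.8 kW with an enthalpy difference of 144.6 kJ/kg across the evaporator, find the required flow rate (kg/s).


m_dot = Q / dh
m_dot = 27.8 / 144.6
m_dot = 0.1923 kg/s

0.1923


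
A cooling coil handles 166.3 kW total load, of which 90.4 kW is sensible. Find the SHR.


SHR = Q_sensible / Q_total
SHR = 90.4 / 166.3
SHR = 0.544

0.544


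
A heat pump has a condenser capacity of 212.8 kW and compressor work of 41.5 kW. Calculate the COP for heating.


COP_hp = Q_cond / W
COP_hp = 212.8 / 41.5
COP_hp = 5.128

5.128


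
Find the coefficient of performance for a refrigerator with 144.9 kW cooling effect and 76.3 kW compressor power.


COP = Q_evap / W
COP = 144.9 / 76.3
COP = 1.899

1.899


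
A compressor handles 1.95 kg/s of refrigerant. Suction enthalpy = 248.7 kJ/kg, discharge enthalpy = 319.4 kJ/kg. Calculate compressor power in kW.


dh = 319.4 - 248.7 = 70.7 kJ/kg
W = m_dot * dh = 1.95 * 70.7 = 137.87 kW

137.87


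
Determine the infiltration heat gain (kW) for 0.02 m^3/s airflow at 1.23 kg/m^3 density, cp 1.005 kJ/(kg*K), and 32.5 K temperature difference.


Q = V_dot * rho * cp * dT
Q = 0.02 * 1.23 * 1.005 * 32.5
Q = 0.803 kW

0.803


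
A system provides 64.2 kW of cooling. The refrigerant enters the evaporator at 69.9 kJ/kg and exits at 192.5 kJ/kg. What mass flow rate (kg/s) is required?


dh = 192.5 - 69.9 = 122.6 kJ/kg
m_dot = Q / dh = 64.2 / 122.6 = 0.5237 kg/s

0.5237


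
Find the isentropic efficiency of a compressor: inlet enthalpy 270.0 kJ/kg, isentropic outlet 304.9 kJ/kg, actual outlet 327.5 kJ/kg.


dh_ideal = 304.9 - 270.0 = 34.9 kJ/kg
dh_actual = 327.5 - 270.0 = 57.5 kJ/kg
eta_s = dh_ideal / dh_actual = 34.9 / 57.5
eta_s = 0.607

0.607


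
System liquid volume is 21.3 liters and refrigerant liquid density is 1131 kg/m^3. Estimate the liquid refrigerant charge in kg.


Charge = V * rho / 1000
Charge = 21.3 * 1131 / 1000
Charge = 24.09 kg

24.09


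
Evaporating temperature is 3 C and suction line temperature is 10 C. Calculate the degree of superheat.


Superheat = T_suction - T_evap
Superheat = 10 - (3)
Superheat = 7 K

7


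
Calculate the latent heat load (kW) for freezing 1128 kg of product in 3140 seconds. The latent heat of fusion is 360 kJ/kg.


Q_lat = m * h_fg / t
Q_lat = 1128 * 360 / 3140
Q_lat = 129.32 kW

129.32


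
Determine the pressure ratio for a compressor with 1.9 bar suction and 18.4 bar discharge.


PR = P_high / P_low
PR = 18.4 / 1.9
PR = 9.684

9.684


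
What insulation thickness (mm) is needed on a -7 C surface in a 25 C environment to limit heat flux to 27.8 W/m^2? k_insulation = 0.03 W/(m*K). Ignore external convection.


dT = 25 - (-7) = 32 K
thickness = k * dT / q_max * 1000
thickness = 0.03 * 32 / 27.8 * 1000
thickness = 34.5 mm

34.5


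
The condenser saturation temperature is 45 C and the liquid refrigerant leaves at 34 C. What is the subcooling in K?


Subcooling = T_cond - T_liquid
Subcooling = 45 - 34
Subcooling = 11 K

11


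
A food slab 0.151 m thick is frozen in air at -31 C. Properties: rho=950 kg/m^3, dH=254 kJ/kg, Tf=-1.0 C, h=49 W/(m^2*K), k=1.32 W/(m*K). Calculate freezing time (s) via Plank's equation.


dT = -1.0 - (-31) = 30.0 K
term1 = a/(2h) = 0.151/(2*49) = 0.001540816327
term2 = a^2/(8k) = 0.151^2/(8*1.32) = 0.002159185606
t = rho*dH*1000/dT * (term1 + term2)
t = 950*254*1000/30.0 * (0.001540816327 + 0.002159185606)
t = 29760 s

29760


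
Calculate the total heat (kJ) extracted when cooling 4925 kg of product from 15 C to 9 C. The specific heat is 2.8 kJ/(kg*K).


dT = 15 - (9) = 6 K
Q = m * cp * dT = 4925 * 2.8 * 6
Q = 82740 kJ

82740


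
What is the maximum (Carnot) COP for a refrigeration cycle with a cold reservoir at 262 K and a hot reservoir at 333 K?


dT = 333 - 262 = 71 K
COP_carnot = T_cold / dT = 262 / 71
COP_carnot = 3.69

3.69


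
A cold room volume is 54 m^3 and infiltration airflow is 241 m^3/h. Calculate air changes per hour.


ACH = flow / volume
ACH = 241 / 54
ACH = 4.463

4.463


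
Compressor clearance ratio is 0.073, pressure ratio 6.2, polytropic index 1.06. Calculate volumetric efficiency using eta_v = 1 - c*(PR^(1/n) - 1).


PR^(1/n) = 6.2^(1/1.06) = 5.59164163
eta_v = 1 - 0.073 * (5.59164163 - 1)
eta_v = 0.6648

0.6648


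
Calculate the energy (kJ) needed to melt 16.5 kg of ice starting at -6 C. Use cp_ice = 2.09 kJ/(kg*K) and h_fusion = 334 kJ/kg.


Sensible heat = cp * dT = 2.09 * 6 = 12.54 kJ/kg
Total per kg = 12.54 + 334 = 346.54 kJ/kg
Q = m * total = 16.5 * 346.54
Q = 5717.9 kJ

5717.9


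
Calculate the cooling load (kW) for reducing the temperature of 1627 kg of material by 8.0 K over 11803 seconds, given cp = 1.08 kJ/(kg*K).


Q = m * cp * dT / t
Q = 1627 * 1.08 * 8.0 / 11803
Q = 1.191 kW

1.191


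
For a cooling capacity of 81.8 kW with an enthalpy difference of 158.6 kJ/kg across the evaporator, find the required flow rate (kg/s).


m_dot = Q / dh
m_dot = 81.8 / 158.6
m_dot = 0.5158 kg/s

0.5158


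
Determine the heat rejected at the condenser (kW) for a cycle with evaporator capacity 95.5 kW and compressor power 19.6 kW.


Q_cond = Q_evap + W
Q_cond = 95.5 + 19.6
Q_cond = 115.1 kW

115.1


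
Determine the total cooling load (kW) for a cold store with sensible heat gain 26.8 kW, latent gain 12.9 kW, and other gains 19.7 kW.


Q_total = Q_s + Q_l + Q_misc
Q_total = 26.8 + 12.9 + 19.7
Q_total = 59.4 kW

59.4


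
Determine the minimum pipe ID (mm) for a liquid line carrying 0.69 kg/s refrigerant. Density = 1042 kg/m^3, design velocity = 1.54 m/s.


A = m_dot / (rho * v) = 0.69 / (1042 * 1.54) = 0.0004299922726 m^2
d = sqrt(4*A/pi) * 1000
d = 23.4 mm

23.4


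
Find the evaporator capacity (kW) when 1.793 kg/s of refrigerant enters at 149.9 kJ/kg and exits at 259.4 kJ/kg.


dh = 259.4 - 149.9 = 109.5 kJ/kg
Q_evap = m_dot * dh = 1.793 * 109.5
Q_evap = 196.33 kW

196.33


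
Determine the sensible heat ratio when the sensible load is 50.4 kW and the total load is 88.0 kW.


SHR = Q_sensible / Q_total
SHR = 50.4 / 88.0
SHR = 0.573

0.573


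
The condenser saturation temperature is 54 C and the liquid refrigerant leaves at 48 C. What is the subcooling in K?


Subcooling = T_cond - T_liquid
Subcooling = 54 - 48
Subcooling = 6 K

6


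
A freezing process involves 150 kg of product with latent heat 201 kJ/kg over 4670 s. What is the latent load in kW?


Q_lat = m * h_fg / t
Q_lat = 150 * 201 / 4670
Q_lat = 6.46 kW

6.46


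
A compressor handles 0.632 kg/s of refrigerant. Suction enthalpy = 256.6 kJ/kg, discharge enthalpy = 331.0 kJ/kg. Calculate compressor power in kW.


dh = 331.0 - 256.6 = 74.4 kJ/kg
W = m_dot * dh = 0.632 * 74.4 = 47.02 kW

47.02


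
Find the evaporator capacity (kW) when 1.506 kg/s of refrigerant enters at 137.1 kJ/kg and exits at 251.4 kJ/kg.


dh = 251.4 - 137.1 = 114.3 kJ/kg
Q_evap = m_dot * dh = 1.506 * 114.3
Q_evap = 172.14 kW

172.14


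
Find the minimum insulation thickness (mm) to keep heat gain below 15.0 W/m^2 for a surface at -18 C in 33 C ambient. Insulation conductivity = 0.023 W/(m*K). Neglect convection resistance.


dT = 33 - (-18) = 51 K
thickness = k * dT / q_max * 1000
thickness = 0.023 * 51 / 15.0 * 1000
thickness = 78.2 mm

78.2


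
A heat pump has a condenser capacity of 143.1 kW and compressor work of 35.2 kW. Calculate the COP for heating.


COP_hp = Q_cond / W
COP_hp = 143.1 / 35.2
COP_hp = 4.065

4.065


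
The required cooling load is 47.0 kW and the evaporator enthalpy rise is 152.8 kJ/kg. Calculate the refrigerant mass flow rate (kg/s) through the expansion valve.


m_dot = Q / dh
m_dot = 47.0 / 152.8
m_dot = 0.3076 kg/s

0.3076


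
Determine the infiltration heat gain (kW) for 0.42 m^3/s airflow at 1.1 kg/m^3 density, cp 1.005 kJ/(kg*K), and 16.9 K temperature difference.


Q = V_dot * rho * cp * dT
Q = 0.42 * 1.1 * 1.005 * 16.9
Q = 7.847 kW

7.847


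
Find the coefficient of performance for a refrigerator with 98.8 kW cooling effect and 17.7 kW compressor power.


COP = Q_evap / W
COP = 98.8 / 17.7
COP = 5.582

5.582


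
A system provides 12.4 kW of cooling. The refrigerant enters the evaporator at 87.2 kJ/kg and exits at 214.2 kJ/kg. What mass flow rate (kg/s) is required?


dh = 214.2 - 87.2 = 127.0 kJ/kg
m_dot = Q / dh = 12.4 / 127.0 = 0.0976 kg/s

0.0976


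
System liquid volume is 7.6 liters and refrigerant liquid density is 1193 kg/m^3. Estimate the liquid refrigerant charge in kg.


Charge = V * rho / 1000
Charge = 7.6 * 1193 / 1000
Charge = 9.07 kg

9.07


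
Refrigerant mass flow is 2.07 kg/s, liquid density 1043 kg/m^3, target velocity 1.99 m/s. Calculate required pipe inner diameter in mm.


A = m_dot / (rho * v) = 2.07 / (1043 * 1.99) = 0.0009973163998 m^2
d = sqrt(4*A/pi) * 1000
d = 35.6 mm

35.6


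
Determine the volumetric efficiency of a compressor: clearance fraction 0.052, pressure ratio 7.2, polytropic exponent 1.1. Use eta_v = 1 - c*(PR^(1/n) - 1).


PR^(1/n) = 7.2^(1/1.1) = 6.01718243
eta_v = 1 - 0.052 * (6.01718243 - 1)
eta_v = 0.7391

0.7391


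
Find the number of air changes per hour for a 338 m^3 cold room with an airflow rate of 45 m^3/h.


ACH = flow / volume
ACH = 45 / 338
ACH = 0.133

0.133


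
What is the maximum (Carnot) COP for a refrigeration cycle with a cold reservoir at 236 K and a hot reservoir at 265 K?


dT = 265 - 236 = 29 K
COP_carnot = T_cold / dT = 236 / 29
COP_carnot = 8.138

8.138


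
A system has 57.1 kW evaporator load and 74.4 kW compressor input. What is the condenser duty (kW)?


Q_cond = Q_evap + W
Q_cond = 57.1 + 74.4
Q_cond = 131.5 kW

131.5


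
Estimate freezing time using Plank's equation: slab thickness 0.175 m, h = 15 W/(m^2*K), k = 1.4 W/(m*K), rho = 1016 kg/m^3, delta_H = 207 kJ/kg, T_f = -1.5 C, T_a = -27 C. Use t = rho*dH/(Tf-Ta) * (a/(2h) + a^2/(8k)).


dT = -1.5 - (-27) = 25.5 K
term1 = a/(2h) = 0.175/(2*15) = 0.005833333333
term2 = a^2/(8k) = 0.175^2/(8*1.4) = 0.002734375
t = rho*dH*1000/dT * (term1 + term2)
t = 1016*207*1000/25.5 * (0.005833333333 + 0.002734375)
t = 70662 s

70662


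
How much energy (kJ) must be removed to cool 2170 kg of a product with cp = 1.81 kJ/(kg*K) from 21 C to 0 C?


dT = 21 - (0) = 21 K
Q = m * cp * dT = 2170 * 1.81 * 21
Q = 82482 kJ

82482


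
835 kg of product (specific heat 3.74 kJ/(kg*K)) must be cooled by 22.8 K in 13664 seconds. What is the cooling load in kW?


Q = m * cp * dT / t
Q = 835 * 3.74 * 22.8 / 13664
Q = 5.211 kW

5.211


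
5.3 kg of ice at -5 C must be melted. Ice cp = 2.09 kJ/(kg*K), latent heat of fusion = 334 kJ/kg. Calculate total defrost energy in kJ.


Sensible heat = cp * dT = 2.09 * 5 = 10.45 kJ/kg
Total per kg = 10.45 + 334 = 344.45 kJ/kg
Q = m * total = 5.3 * 344.45
Q = 1825.6 kJ

1825.6


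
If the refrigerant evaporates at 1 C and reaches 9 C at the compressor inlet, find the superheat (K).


Superheat = T_suction - T_evap
Superheat = 9 - (1)
Superheat = 8 K

8


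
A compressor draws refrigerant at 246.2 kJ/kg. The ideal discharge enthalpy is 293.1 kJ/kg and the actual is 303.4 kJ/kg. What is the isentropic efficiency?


dh_ideal = 293.1 - 246.2 = 46.9 kJ/kg
dh_actual = 303.4 - 246.2 = 57.2 kJ/kg
eta_s = dh_ideal / dh_actual = 46.9 / 57.2
eta_s = 0.8199

0.8199


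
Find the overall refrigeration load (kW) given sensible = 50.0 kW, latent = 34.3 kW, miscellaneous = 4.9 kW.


Q_total = Q_s + Q_l + Q_misc
Q_total = 50.0 + 34.3 + 4.9
Q_total = 89.2 kW

89.2


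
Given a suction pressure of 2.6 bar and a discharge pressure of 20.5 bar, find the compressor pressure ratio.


PR = P_high / P_low
PR = 20.5 / 2.6
PR = 7.885

7.885


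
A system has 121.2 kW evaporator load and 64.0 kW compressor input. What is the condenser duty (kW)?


Q_cond = Q_evap + W
Q_cond = 121.2 + 64.0
Q_cond = 185.2 kW

185.2


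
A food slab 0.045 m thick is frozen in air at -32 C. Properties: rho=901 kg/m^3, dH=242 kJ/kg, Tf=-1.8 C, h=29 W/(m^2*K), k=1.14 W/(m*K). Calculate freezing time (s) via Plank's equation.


dT = -1.8 - (-32) = 30.2 K
term1 = a/(2h) = 0.045/(2*29) = 0.000775862069
term2 = a^2/(8k) = 0.045^2/(8*1.14) = 0.0002220394737
t = rho*dH*1000/dT * (term1 + term2)
t = 901*242*1000/30.2 * (0.000775862069 + 0.0002220394737)
t = 7205 s

7205


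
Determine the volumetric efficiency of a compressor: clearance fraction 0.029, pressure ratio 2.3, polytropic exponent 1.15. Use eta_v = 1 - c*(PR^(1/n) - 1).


PR^(1/n) = 2.3^(1/1.15) = 2.06322193
eta_v = 1 - 0.029 * (2.06322193 - 1)
eta_v = 0.9692

0.9692


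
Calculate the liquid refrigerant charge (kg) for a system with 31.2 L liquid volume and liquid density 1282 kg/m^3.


Charge = V * rho / 1000
Charge = 31.2 * 1282 / 1000
Charge = 40.0 kg

40.0


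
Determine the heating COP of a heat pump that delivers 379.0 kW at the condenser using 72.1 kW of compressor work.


COP_hp = Q_cond / W
COP_hp = 379.0 / 72.1
COP_hp = 5.257

5.257


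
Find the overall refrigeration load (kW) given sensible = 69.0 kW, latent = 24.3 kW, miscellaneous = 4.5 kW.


Q_total = Q_s + Q_l + Q_misc
Q_total = 69.0 + 24.3 + 4.5
Q_total = 97.8 kW

97.8


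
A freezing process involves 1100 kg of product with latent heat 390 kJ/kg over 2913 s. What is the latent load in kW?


Q_lat = m * h_fg / t
Q_lat = 1100 * 390 / 2913
Q_lat = 147.27 kW

147.27


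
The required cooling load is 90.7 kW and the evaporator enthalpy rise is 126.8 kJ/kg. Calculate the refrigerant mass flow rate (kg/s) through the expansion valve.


m_dot = Q / dh
m_dot = 90.7 / 126.8
m_dot = 0.7153 kg/s

0.7153


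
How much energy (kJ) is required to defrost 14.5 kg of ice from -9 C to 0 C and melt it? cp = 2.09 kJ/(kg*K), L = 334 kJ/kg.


Sensible heat = cp * dT = 2.09 * 9 = 18.81 kJ/kg
Total per kg = 18.81 + 334 = 352.81 kJ/kg
Q = m * total = 14.5 * 352.81
Q = 5115.7 kJ

5115.7


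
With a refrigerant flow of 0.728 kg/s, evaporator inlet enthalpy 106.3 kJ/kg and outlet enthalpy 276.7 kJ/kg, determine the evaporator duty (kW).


dh = 276.7 - 106.3 = 170.4 kJ/kg
Q_evap = m_dot * dh = 0.728 * 170.4
Q_evap = 124.05 kW

124.05


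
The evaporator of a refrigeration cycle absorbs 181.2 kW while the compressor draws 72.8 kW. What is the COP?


COP = Q_evap / W
COP = 181.2 / 72.8
COP = 2.489

2.489


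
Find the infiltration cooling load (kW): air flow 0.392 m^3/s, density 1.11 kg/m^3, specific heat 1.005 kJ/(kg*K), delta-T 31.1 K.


Q = V_dot * rho * cp * dT
Q = 0.392 * 1.11 * 1.005 * 31.1
Q = 13.6 kW

13.6


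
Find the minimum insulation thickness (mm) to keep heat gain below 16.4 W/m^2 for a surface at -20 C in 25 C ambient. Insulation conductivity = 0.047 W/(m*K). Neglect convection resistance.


dT = 25 - (-20) = 45 K
thickness = k * dT / q_max * 1000
thickness = 0.047 * 45 / 16.4 * 1000
thickness = 129.0 mm

129.0


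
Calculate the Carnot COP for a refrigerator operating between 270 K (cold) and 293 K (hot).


dT = 293 - 270 = 23 K
COP_carnot = T_cold / dT = 270 / 23
COP_carnot = 11.739

11.739


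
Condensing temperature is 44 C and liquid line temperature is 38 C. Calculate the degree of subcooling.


Subcooling = T_cond - T_liquid
Subcooling = 44 - 38
Subcooling = 6 K

6


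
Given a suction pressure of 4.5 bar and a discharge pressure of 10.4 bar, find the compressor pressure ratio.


PR = P_high / P_low
PR = 10.4 / 4.5
PR = 2.311

2.311


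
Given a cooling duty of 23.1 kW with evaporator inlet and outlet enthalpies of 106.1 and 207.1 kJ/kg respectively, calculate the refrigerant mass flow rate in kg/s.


dh = 207.1 - 106.1 = 101.0 kJ/kg
m_dot = Q / dh = 23.1 / 101.0 = 0.2287 kg/s

0.2287


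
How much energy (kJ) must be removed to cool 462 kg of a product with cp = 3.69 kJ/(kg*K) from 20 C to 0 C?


dT = 20 - (0) = 20 K
Q = m * cp * dT = 462 * 3.69 * 20
Q = 34096 kJ

34096


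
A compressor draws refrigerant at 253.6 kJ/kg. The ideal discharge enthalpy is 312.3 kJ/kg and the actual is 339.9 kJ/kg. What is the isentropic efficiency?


dh_ideal = 312.3 - 253.6 = 58.7 kJ/kg
dh_actual = 339.9 - 253.6 = 86.3 kJ/kg
eta_s = dh_ideal / dh_actual = 58.7 / 86.3
eta_s = 0.6802

0.6802


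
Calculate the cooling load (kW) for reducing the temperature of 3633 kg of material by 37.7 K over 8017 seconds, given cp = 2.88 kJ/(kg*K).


Q = m * cp * dT / t
Q = 3633 * 2.88 * 37.7 / 8017
Q = 49.203 kW

49.203


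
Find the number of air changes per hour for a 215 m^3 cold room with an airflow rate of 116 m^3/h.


ACH = flow / volume
ACH = 116 / 215
ACH = 0.54

0.54


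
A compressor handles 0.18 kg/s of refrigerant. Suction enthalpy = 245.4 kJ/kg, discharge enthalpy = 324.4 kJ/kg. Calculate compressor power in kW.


dh = 324.4 - 245.4 = 79.0 kJ/kg
W = m_dot * dh = 0.18 * 79.0 = 14.22 kW

14.22


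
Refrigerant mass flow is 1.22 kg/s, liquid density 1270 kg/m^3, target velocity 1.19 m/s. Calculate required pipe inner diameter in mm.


A = m_dot / (rho * v) = 1.22 / (1270 * 1.19) = 0.0008072520347 m^2
d = sqrt(4*A/pi) * 1000
d = 32.1 mm

32.1


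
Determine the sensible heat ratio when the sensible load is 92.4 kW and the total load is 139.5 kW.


SHR = Q_sensible / Q_total
SHR = 92.4 / 139.5
SHR = 0.662

0.662


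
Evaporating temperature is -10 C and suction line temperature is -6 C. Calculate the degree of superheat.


Superheat = T_suction - T_evap
Superheat = -6 - (-10)
Superheat = 4 K

4


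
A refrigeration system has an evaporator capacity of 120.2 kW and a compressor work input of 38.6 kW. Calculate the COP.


COP = Q_evap / W
COP = 120.2 / 38.6
COP = 3.114

3.114


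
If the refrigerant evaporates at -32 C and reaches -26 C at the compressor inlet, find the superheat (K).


Superheat = T_suction - T_evap
Superheat = -26 - (-32)
Superheat = 6 K

6


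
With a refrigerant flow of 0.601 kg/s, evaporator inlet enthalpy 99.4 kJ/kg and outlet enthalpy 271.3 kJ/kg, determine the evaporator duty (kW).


dh = 271.3 - 99.4 = 171.9 kJ/kg
Q_evap = m_dot * dh = 0.601 * 171.9
Q_evap = 103.31 kW

103.31


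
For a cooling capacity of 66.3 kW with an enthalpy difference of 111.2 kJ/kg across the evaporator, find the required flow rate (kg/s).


m_dot = Q / dh
m_dot = 66.3 / 111.2
m_dot = 0.5962 kg/s

0.5962


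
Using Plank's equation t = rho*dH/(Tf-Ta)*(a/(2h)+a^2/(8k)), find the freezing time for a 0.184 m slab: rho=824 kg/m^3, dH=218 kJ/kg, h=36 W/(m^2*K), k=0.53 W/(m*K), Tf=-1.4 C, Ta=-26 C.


dT = -1.4 - (-26) = 24.6 K
term1 = a/(2h) = 0.184/(2*36) = 0.002555555556
term2 = a^2/(8k) = 0.184^2/(8*0.53) = 0.00798490566
t = rho*dH*1000/dT * (term1 + term2)
t = 824*218*1000/24.6 * (0.002555555556 + 0.00798490566)
t = 76968 s

76968


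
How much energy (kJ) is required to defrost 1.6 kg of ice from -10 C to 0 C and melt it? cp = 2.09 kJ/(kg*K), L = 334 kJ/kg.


Sensible heat = cp * dT = 2.09 * 10 = 20.9 kJ/kg
Total per kg = 20.9 + 334 = 354.9 kJ/kg
Q = m * total = 1.6 * 354.9
Q = 567.8 kJ

567.8


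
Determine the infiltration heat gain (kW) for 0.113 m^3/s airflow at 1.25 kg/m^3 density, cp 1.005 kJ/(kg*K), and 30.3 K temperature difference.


Q = V_dot * rho * cp * dT
Q = 0.113 * 1.25 * 1.005 * 30.3
Q = 4.301 kW

4.301


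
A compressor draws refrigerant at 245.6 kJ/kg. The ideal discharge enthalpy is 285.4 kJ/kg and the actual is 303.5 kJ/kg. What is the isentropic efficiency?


dh_ideal = 285.4 - 245.6 = 39.8 kJ/kg
dh_actual = 303.5 - 245.6 = 57.9 kJ/kg
eta_s = dh_ideal / dh_actual = 39.8 / 57.9
eta_s = 0.6874

0.6874


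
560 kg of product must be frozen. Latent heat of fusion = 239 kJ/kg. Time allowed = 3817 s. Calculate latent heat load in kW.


Q_lat = m * h_fg / t
Q_lat = 560 * 239 / 3817
Q_lat = 35.06 kW

35.06


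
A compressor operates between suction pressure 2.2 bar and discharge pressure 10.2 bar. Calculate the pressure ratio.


PR = P_high / P_low
PR = 10.2 / 2.2
PR = 4.636

4.636


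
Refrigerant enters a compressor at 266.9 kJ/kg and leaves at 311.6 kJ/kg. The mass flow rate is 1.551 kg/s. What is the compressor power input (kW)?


dh = 311.6 - 266.9 = 44.7 kJ/kg
W = m_dot * dh = 1.551 * 44.7 = 69.33 kW

69.33


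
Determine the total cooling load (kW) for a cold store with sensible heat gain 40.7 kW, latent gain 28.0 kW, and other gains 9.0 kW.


Q_total = Q_s + Q_l + Q_misc
Q_total = 40.7 + 28.0 + 9.0
Q_total = 77.7 kW

77.7


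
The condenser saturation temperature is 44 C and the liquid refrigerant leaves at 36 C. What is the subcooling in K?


Subcooling = T_cond - T_liquid
Subcooling = 44 - 36
Subcooling = 8 K

8


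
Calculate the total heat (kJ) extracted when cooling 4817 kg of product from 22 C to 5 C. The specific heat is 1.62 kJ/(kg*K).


dT = 22 - (5) = 17 K
Q = m * cp * dT = 4817 * 1.62 * 17
Q = 132660 kJ

132660


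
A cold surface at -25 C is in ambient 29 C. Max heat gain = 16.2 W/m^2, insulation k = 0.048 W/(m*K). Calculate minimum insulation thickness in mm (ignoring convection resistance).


dT = 29 - (-25) = 54 K
thickness = k * dT / q_max * 1000
thickness = 0.048 * 54 / 16.2 * 1000
thickness = 160.0 mm

160.0


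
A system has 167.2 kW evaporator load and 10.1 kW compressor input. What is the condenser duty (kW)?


Q_cond = Q_evap + W
Q_cond = 167.2 + 10.1
Q_cond = 177.3 kW

177.3


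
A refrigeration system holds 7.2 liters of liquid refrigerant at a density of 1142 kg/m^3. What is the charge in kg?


Charge = V * rho / 1000
Charge = 7.2 * 1142 / 1000
Charge = 8.22 kg

8.22


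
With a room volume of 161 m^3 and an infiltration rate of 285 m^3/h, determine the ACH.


ACH = flow / volume
ACH = 285 / 161
ACH = 1.77

1.77


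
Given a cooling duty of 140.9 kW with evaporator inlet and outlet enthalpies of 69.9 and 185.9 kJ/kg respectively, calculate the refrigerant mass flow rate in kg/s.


dh = 185.9 - 69.9 = 116.0 kJ/kg
m_dot = Q / dh = 140.9 / 116.0 = 1.2147 kg/s

1.2147


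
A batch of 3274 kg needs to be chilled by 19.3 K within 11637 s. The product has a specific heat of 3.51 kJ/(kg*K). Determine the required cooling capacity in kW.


Q = m * cp * dT / t
Q = 3274 * 3.51 * 19.3 / 11637
Q = 19.059 kW

19.059


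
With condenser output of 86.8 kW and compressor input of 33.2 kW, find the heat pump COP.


COP_hp = Q_cond / W
COP_hp = 86.8 / 33.2
COP_hp = 2.614

2.614


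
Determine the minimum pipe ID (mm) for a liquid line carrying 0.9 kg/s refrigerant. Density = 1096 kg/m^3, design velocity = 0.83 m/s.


A = m_dot / (rho * v) = 0.9 / (1096 * 0.83) = 0.0009893588954 m^2
d = sqrt(4*A/pi) * 1000
d = 35.5 mm

35.5


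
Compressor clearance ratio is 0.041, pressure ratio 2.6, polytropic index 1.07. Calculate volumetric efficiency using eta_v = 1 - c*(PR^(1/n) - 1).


PR^(1/n) = 2.6^(1/1.07) = 2.44244931
eta_v = 1 - 0.041 * (2.44244931 - 1)
eta_v = 0.9409

0.9409


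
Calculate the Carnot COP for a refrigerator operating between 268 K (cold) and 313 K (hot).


dT = 313 - 268 = 45 K
COP_carnot = T_cold / dT = 268 / 45
COP_carnot = 5.956

5.956


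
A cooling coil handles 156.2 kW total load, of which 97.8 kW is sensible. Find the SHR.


SHR = Q_sensible / Q_total
SHR = 97.8 / 156.2
SHR = 0.626

0.626


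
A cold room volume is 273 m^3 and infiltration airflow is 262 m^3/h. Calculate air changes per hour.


ACH = flow / volume
ACH = 262 / 273
ACH = 0.96

0.96


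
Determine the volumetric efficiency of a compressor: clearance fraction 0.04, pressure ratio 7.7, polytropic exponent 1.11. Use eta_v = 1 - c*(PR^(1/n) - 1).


PR^(1/n) = 7.7^(1/1.11) = 6.28985006
eta_v = 1 - 0.04 * (6.28985006 - 1)
eta_v = 0.7884

0.7884


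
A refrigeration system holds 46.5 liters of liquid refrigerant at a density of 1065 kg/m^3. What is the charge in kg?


Charge = V * rho / 1000
Charge = 46.5 * 1065 / 1000
Charge = 49.52 kg

49.52


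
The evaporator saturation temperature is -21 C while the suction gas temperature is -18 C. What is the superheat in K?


Superheat = T_suction - T_evap
Superheat = -18 - (-21)
Superheat = 3 K

3


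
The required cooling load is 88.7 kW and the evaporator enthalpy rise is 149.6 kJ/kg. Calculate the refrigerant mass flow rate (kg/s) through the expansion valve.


m_dot = Q / dh
m_dot = 88.7 / 149.6
m_dot = 0.5929 kg/s

0.5929


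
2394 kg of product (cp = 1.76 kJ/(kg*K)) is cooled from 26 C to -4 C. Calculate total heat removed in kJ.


dT = 26 - (-4) = 30 K
Q = m * cp * dT = 2394 * 1.76 * 30
Q = 126403 kJ

126403


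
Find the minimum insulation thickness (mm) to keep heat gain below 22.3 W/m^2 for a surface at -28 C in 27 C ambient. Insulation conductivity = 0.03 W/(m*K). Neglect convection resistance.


dT = 27 - (-28) = 55 K
thickness = k * dT / q_max * 1000
thickness = 0.03 * 55 / 22.3 * 1000
thickness = 74.0 mm

74.0


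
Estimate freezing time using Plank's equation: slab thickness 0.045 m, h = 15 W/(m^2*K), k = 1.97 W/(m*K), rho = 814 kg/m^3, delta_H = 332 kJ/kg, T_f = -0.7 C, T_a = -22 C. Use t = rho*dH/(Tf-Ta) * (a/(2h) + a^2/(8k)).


dT = -0.7 - (-22) = 21.3 K
term1 = a/(2h) = 0.045/(2*15) = 0.0015
term2 = a^2/(8k) = 0.045^2/(8*1.97) = 0.0001284898477
t = rho*dH*1000/dT * (term1 + term2)
t = 814*332*1000/21.3 * (0.0015 + 0.0001284898477)
t = 20662 s

20662


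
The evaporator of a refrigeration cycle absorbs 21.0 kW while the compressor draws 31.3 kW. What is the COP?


COP = Q_evap / W
COP = 21.0 / 31.3
COP = 0.671

0.671


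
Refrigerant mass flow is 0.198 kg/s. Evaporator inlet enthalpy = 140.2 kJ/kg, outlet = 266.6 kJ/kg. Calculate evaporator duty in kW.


dh = 266.6 - 140.2 = 126.4 kJ/kg
Q_evap = m_dot * dh = 0.198 * 126.4
Q_evap = 25.03 kW

25.03


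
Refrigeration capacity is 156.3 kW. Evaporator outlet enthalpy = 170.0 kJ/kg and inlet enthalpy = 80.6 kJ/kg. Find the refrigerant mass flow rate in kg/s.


dh = 170.0 - 80.6 = 89.4 kJ/kg
m_dot = Q / dh = 156.3 / 89.4 = 1.7483 kg/s

1.7483


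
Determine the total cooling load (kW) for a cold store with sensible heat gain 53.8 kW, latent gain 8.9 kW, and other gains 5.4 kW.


Q_total = Q_s + Q_l + Q_misc
Q_total = 53.8 + 8.9 + 5.4
Q_total = 68.1 kW

68.1


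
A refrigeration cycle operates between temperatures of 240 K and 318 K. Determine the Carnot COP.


dT = 318 - 240 = 78 K
COP_carnot = T_cold / dT = 240 / 78
COP_carnot = 3.077

3.077


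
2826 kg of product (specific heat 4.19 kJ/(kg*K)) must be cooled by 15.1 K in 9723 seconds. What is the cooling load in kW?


Q = m * cp * dT / t
Q = 2826 * 4.19 * 15.1 / 9723
Q = 18.389 kW

18.389


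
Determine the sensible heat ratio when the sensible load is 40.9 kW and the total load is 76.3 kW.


SHR = Q_sensible / Q_total
SHR = 40.9 / 76.3
SHR = 0.536

0.536


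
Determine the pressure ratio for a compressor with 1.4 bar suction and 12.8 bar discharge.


PR = P_high / P_low
PR = 12.8 / 1.4
PR = 9.143

9.143


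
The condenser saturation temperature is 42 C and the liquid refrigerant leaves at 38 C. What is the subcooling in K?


Subcooling = T_cond - T_liquid
Subcooling = 42 - 38
Subcooling = 4 K

4


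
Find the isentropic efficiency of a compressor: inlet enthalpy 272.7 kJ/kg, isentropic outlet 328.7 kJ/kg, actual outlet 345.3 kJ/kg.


dh_ideal = 328.7 - 272.7 = 56.0 kJ/kg
dh_actual = 345.3 - 272.7 = 72.6 kJ/kg
eta_s = dh_ideal / dh_actual = 56.0 / 72.6
eta_s = 0.7713

0.7713


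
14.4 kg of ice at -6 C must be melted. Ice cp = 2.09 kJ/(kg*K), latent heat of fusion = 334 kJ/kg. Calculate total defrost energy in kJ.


Sensible heat = cp * dT = 2.09 * 6 = 12.54 kJ/kg
Total per kg = 12.54 + 334 = 346.54 kJ/kg
Q = m * total = 14.4 * 346.54
Q = 4990.2 kJ

4990.2


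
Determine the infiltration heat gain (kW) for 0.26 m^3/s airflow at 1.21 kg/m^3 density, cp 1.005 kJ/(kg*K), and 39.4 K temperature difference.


Q = V_dot * rho * cp * dT
Q = 0.26 * 1.21 * 1.005 * 39.4
Q = 12.457 kW

12.457


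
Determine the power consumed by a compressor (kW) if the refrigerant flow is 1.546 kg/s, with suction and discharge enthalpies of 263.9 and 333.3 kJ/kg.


dh = 333.3 - 263.9 = 69.4 kJ/kg
W = m_dot * dh = 1.546 * 69.4 = 107.29 kW

107.29


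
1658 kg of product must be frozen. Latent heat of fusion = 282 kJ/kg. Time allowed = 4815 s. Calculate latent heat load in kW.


Q_lat = m * h_fg / t
Q_lat = 1658 * 282 / 4815
Q_lat = 97.1 kW

97.1


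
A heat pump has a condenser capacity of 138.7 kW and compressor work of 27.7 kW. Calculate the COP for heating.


COP_hp = Q_cond / W
COP_hp = 138.7 / 27.7
COP_hp = 5.007

5.007


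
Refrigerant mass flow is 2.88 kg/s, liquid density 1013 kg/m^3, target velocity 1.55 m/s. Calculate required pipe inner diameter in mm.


A = m_dot / (rho * v) = 2.88 / (1013 * 1.55) = 0.001834219661 m^2
d = sqrt(4*A/pi) * 1000
d = 48.3 mm

48.3


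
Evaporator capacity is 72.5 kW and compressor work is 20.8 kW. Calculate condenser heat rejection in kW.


Q_cond = Q_evap + W
Q_cond = 72.5 + 20.8
Q_cond = 93.3 kW

93.3


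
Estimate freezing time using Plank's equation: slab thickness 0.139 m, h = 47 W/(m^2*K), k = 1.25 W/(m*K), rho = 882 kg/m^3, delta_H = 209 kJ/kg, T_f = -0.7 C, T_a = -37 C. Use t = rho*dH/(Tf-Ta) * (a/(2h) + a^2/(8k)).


dT = -0.7 - (-37) = 36.3 K
term1 = a/(2h) = 0.139/(2*47) = 0.001478723404
term2 = a^2/(8k) = 0.139^2/(8*1.25) = 0.0019321
t = rho*dH*1000/dT * (term1 + term2)
t = 882*209*1000/36.3 * (0.001478723404 + 0.0019321)
t = 17321 s

17321


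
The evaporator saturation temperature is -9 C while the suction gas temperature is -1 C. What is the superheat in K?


Superheat = T_suction - T_evap
Superheat = -1 - (-9)
Superheat = 8 K

8
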